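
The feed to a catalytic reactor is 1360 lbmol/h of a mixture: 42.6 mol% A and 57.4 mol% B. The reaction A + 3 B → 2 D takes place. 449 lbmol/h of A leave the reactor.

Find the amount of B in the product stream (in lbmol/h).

390 lbmol/h

For A: n = n₀ − 1ξ → 449 = 579.4 − 1ξ, giving ξ = 130.4 lbmol/h.
Outlet amounts (n = n₀ + ν ξ):
  A: 579.4 − 1(130.4) = 449
  B: 780.6 − 3(130.4) = 389.6
  D: 0 + 2(130.4) = 260.7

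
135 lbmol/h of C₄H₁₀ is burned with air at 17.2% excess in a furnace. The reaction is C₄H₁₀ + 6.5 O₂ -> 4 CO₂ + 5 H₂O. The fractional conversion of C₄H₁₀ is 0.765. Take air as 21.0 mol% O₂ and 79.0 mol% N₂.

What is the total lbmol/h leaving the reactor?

5190 lbmol/h

Stoichiometric O₂ = 6.5 × 135 = 877.5 lbmol/h; O₂ fed = 877.5 × 1.172 = 1028 lbmol/h.
N₂ fed = 1028 × 79/21 = 3869 lbmol/h.
Fuel reacted = 0.765 × 135 → ξ = 103.3 lbmol/h.
Outlet (n = n₀ + ν ξ):
  C₄H₁₀: 135 − 1(103.3) = 31.72
  O₂: 1028 − 6.5(103.3) = 357.1
  N₂: 3869 (inert)
  CO₂: 0 + 4(103.3) = 413.1
  H₂O: 0 + 5(103.3) = 516.4
Total out = 31.72 + 357.1 + 3869 + 413.1 + 516.4 = 5187 lbmol/h.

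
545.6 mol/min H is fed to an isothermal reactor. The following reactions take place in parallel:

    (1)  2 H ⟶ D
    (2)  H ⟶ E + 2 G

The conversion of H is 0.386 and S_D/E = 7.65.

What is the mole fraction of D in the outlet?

Conversion of H: H consumed = 0.386 × 545.6 = 210.6 mol/min = 2ξ₁ + 1ξ₂.
Selectivity: 1ξ₁ / (1ξ₂) = 7.65 → ξ₁ = 7.65 ξ₂.
Substitute: (2·7.65 + 1) ξ₂ = 210.6 → ξ₂ = 12.92 mol/min, ξ₁ = 98.84 mol/min.
Outlet amounts (n = n₀ + Σ ν·ξ):
  H: 545.6 − 2(98.84) − 1(12.92) = 335
  D: 0 + 1(98.84) = 98.84
  E: 0 + 1(12.92) = 12.92
  G: 0 + 2(12.92) = 25.84
Total out = 472.6 mol/min; y_D = 98.84 / 472.6 = 0.2091.

0.209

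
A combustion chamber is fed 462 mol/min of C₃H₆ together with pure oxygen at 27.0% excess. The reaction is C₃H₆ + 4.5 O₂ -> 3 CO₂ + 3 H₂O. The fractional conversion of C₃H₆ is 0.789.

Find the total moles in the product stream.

3280 mol/min

Stoichiometric O₂ = 4.5 × 462 = 2079 mol/min; O₂ fed = 2079 × 1.270 = 2640 mol/min.
Fuel reacted = 0.789 × 462 → ξ = 364.5 mol/min.
Outlet (n = n₀ + ν ξ):
  C₃H₆: 462 − 1(364.5) = 97.48
  O₂: 2640 − 4.5(364.5) = 1000
  CO₂: 0 + 3(364.5) = 1094
  H₂O: 0 + 3(364.5) = 1094
Total out = 97.48 + 1000 + 1094 + 1094 = 3285 mol/min.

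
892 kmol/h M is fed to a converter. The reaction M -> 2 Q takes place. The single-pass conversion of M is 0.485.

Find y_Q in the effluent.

M reacted = 0.485 × 892 = 432.6 kmol/h; ν_M = −1, so ξ = 432.6/1 = 432.6 kmol/h.
Outlet amounts (n = n₀ + ν ξ):
  M: 892 − 1(432.6) = 459.4
  Q: 0 + 2(432.6) = 865.2
Total out = 1325 kmol/h; y_Q = 865.2 / 1325 = 0.6532.

0.653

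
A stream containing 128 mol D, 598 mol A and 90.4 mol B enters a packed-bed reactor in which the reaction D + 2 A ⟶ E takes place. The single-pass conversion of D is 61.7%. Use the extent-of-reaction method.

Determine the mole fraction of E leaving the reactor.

0.12

D reacted = 0.617 × 128 = 78.98 mol; ν_D = −1, so ξ = 78.98/1 = 78.98 mol.
Outlet amounts (n = n₀ + ν ξ):
  D: 128 − 1(78.98) = 49.02
  A: 598 − 2(78.98) = 440
  E: 0 + 1(78.98) = 78.98
  B: 90.4 (inert)
Total out = 658.4 mol; y_E = 78.98 / 658.4 = 0.1199.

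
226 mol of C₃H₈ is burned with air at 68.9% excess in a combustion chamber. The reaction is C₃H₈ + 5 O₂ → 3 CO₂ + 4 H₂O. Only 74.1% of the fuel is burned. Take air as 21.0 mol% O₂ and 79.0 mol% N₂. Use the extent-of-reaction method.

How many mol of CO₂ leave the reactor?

Stoichiometric O₂ = 5 × 226 = 1130 mol; O₂ fed = 1130 × 1.689 = 1909 mol.
N₂ fed = 1909 × 79/21 = 7180 mol.
Fuel reacted = 0.741 × 226 → ξ = 167.5 mol.
Outlet (n = n₀ + ν ξ):
  C₃H₈: 226 − 1(167.5) = 58.53
  O₂: 1909 − 5(167.5) = 1071
  N₂: 7180 (inert)
  CO₂: 0 + 3(167.5) = 502.4
  H₂O: 0 + 4(167.5) = 669.9

502 mol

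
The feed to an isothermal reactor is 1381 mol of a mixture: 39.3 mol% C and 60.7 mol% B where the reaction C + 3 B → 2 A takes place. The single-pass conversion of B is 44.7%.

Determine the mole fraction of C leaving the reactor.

0.369

B reacted = 0.447 × 838.3 = 374.7 mol; ν_B = −3, so ξ = 374.7/3 = 124.9 mol.
Outlet amounts (n = n₀ + ν ξ):
  C: 542.7 − 1(124.9) = 417.8
  B: 838.3 − 3(124.9) = 463.6
  A: 0 + 2(124.9) = 249.8
Total out = 1131 mol; y_C = 417.8 / 1131 = 0.3694.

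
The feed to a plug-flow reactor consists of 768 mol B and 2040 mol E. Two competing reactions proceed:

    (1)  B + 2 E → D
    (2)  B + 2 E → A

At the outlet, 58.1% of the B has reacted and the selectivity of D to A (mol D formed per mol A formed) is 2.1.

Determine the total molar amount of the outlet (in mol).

1920 mol

Conversion of B: B consumed = 0.581 × 768 = 446.2 mol = 1ξ₁ + 1ξ₂.
Selectivity: 1ξ₁ / (1ξ₂) = 2.1 → ξ₁ = 2.1 ξ₂.
Substitute: (1·2.1 + 1) ξ₂ = 446.2 → ξ₂ = 143.9 mol, ξ₁ = 302.3 mol.
Outlet amounts (n = n₀ + Σ ν·ξ):
  B: 768 − 1(302.3) − 1(143.9) = 321.8
  E: 2040 − 2(302.3) − 2(143.9) = 1148
  D: 0 + 1(302.3) = 302.3
  A: 0 + 1(143.9) = 143.9
Total out = 321.8 + 1148 + 302.3 + 143.9 = 1916 mol.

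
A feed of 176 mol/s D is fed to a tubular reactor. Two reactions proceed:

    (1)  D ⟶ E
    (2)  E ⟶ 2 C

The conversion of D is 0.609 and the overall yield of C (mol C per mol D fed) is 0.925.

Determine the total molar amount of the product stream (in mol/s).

Conversion of D: D consumed = 1ξ₁ = 0.609 × 176 → ξ₁ = 107.2 mol/s.
Yield of C: 2ξ₂ / 176 = 0.925 → ξ₂ = 81.4 mol/s.
Outlet amounts (n = n₀ + Σ ν·ξ):
  D: 176 − 1(107.2) = 68.82
  E: 0 + 1(107.2) − 1(81.4) = 25.78
  C: 0 + 2(81.4) = 162.8
Total out = 68.82 + 25.78 + 162.8 = 257.4 mol/s.

257 mol/s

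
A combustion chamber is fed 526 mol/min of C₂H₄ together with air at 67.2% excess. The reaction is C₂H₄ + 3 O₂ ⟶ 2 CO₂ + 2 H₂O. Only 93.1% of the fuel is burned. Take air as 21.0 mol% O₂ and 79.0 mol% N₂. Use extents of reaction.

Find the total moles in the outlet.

Stoichiometric O₂ = 3 × 526 = 1578 mol/min; O₂ fed = 1578 × 1.672 = 2638 mol/min.
N₂ fed = 2638 × 79/21 = 9925 mol/min.
Fuel reacted = 0.931 × 526 → ξ = 489.7 mol/min.
Outlet (n = n₀ + ν ξ):
  C₂H₄: 526 − 1(489.7) = 36.29
  O₂: 2638 − 3(489.7) = 1169
  N₂: 9925 (inert)
  CO₂: 0 + 2(489.7) = 979.4
  H₂O: 0 + 2(489.7) = 979.4
Total out = 36.29 + 1169 + 9925 + 979.4 + 979.4 = 13090 mol/min.

13100 mol/min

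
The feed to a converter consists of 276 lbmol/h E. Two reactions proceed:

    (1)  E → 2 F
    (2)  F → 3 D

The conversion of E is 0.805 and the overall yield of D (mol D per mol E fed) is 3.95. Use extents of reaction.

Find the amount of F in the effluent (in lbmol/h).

81 lbmol/h

Conversion of E: E consumed = 1ξ₁ = 0.805 × 276 → ξ₁ = 222.2 lbmol/h.
Yield of D: 3ξ₂ / 276 = 3.95 → ξ₂ = 363.4 lbmol/h.
Outlet amounts (n = n₀ + Σ ν·ξ):
  E: 276 − 1(222.2) = 53.82
  F: 0 + 2(222.2) − 1(363.4) = 80.96
  D: 0 + 3(363.4) = 1090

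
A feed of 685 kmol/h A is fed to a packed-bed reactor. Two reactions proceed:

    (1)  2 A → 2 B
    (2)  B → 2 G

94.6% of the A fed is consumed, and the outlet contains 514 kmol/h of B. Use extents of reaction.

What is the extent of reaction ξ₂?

Conversion of A: A consumed = 2ξ₁ = 0.946 × 685 → ξ₁ = 324 kmol/h.
B balance: n_B = 0 + 2ξ₁ − 1ξ₂ = 514 → ξ₂ = (2·324 − 514)/1 = 134 kmol/h.
Outlet amounts (n = n₀ + Σ ν·ξ):
  A: 685 − 2(324) = 36.99
  B: 0 + 2(324) − 1(134) = 514
  G: 0 + 2(134) = 268

ξ₂ = 134 kmol/h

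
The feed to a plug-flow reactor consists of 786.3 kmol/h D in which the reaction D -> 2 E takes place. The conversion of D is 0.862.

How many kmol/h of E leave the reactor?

D reacted = 0.862 × 786.3 = 677.8 kmol/h; ν_D = −1, so ξ = 677.8/1 = 677.8 kmol/h.
Outlet amounts (n = n₀ + ν ξ):
  D: 786.3 − 1(677.8) = 108.5
  E: 0 + 2(677.8) = 1356

1360 kmol/h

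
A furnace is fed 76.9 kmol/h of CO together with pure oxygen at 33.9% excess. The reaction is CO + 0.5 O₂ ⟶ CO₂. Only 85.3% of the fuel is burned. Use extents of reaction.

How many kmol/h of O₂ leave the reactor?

18.7 kmol/h

Stoichiometric O₂ = 0.5 × 76.9 = 38.45 kmol/h; O₂ fed = 38.45 × 1.339 = 51.48 kmol/h.
Fuel reacted = 0.853 × 76.9 → ξ = 65.6 kmol/h.
Outlet (n = n₀ + ν ξ):
  CO: 76.9 − 1(65.6) = 11.3
  O₂: 51.48 − 0.5(65.6) = 18.69
  CO₂: 0 + 1(65.6) = 65.6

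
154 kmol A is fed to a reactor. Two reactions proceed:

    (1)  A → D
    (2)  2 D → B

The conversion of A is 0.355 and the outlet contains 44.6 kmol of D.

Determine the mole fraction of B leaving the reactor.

Conversion of A: A consumed = 1ξ₁ = 0.355 × 154 → ξ₁ = 54.67 kmol.
D balance: n_D = 0 + 1ξ₁ − 2ξ₂ = 44.6 → ξ₂ = (1·54.67 − 44.6)/2 = 5.035 kmol.
Outlet amounts (n = n₀ + Σ ν·ξ):
  A: 154 − 1(54.67) = 99.33
  D: 0 + 1(54.67) − 2(5.035) = 44.6
  B: 0 + 1(5.035) = 5.035
Total out = 149 kmol; y_B = 5.035 / 149 = 0.0338.

0.0338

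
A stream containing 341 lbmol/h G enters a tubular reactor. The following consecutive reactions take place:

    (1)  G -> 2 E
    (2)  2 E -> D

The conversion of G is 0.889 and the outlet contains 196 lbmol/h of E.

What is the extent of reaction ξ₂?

ξ₂ = 205 lbmol/h

Conversion of G: G consumed = 1ξ₁ = 0.889 × 341 → ξ₁ = 303.1 lbmol/h.
E balance: n_E = 0 + 2ξ₁ − 2ξ₂ = 196 → ξ₂ = (2·303.1 − 196)/2 = 205.1 lbmol/h.
Outlet amounts (n = n₀ + Σ ν·ξ):
  G: 341 − 1(303.1) = 37.85
  E: 0 + 2(303.1) − 2(205.1) = 196
  D: 0 + 1(205.1) = 205.1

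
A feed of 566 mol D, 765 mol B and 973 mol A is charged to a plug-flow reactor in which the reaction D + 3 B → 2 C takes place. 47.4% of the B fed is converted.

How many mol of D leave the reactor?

B reacted = 0.474 × 765 = 362.6 mol; ν_B = −3, so ξ = 362.6/3 = 120.9 mol.
Outlet amounts (n = n₀ + ν ξ):
  D: 566 − 1(120.9) = 445.1
  B: 765 − 3(120.9) = 402.4
  C: 0 + 2(120.9) = 241.7
  A: 973 (inert)

445 mol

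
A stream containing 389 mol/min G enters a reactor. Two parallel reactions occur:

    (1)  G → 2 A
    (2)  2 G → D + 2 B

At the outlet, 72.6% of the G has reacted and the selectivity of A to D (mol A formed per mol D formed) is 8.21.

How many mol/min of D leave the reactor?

46.3 mol/min

Conversion of G: G consumed = 0.726 × 389 = 282.4 mol/min = 1ξ₁ + 2ξ₂.
Selectivity: 2ξ₁ / (1ξ₂) = 8.21 → ξ₁ = 4.105 ξ₂.
Substitute: (1·4.105 + 2) ξ₂ = 282.4 → ξ₂ = 46.26 mol/min, ξ₁ = 189.9 mol/min.
Outlet amounts (n = n₀ + Σ ν·ξ):
  G: 389 − 1(189.9) − 2(46.26) = 106.6
  A: 0 + 2(189.9) = 379.8
  D: 0 + 1(46.26) = 46.26
  B: 0 + 2(46.26) = 92.52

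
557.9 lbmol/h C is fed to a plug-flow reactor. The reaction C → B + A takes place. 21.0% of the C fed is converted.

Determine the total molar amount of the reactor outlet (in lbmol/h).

675 lbmol/h

C reacted = 0.21 × 557.9 = 117.2 lbmol/h; ν_C = −1, so ξ = 117.2/1 = 117.2 lbmol/h.
Outlet amounts (n = n₀ + ν ξ):
  C: 557.9 − 1(117.2) = 440.7
  B: 0 + 1(117.2) = 117.2
  A: 0 + 1(117.2) = 117.2
Total out = 440.7 + 117.2 + 117.2 = 675.1 lbmol/h.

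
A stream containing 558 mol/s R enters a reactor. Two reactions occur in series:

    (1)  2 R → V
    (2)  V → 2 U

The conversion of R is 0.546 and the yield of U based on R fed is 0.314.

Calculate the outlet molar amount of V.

64.7 mol/s

Conversion of R: R consumed = 2ξ₁ = 0.546 × 558 → ξ₁ = 152.3 mol/s.
Yield of U: 2ξ₂ / 558 = 0.314 → ξ₂ = 87.61 mol/s.
Outlet amounts (n = n₀ + Σ ν·ξ):
  R: 558 − 2(152.3) = 253.3
  V: 0 + 1(152.3) − 1(87.61) = 64.73
  U: 0 + 2(87.61) = 175.2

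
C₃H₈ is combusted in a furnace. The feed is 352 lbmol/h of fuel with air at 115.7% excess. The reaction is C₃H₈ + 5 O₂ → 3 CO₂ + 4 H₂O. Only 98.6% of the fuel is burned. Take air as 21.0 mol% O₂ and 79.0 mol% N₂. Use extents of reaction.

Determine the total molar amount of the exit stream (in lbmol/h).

Stoichiometric O₂ = 5 × 352 = 1760 lbmol/h; O₂ fed = 1760 × 2.157 = 3796 lbmol/h.
N₂ fed = 3796 × 79/21 = 14280 lbmol/h.
Fuel reacted = 0.986 × 352 → ξ = 347.1 lbmol/h.
Outlet (n = n₀ + ν ξ):
  C₃H₈: 352 − 1(347.1) = 4.928
  O₂: 3796 − 5(347.1) = 2061
  N₂: 14280 (inert)
  CO₂: 0 + 3(347.1) = 1041
  H₂O: 0 + 4(347.1) = 1388
Total out = 4.928 + 2061 + 14280 + 1041 + 1388 = 18780 lbmol/h.

18800 lbmol/h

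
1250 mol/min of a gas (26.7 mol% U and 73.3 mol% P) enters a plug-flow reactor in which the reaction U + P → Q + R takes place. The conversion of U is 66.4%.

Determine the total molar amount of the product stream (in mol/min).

U reacted = 0.664 × 333.8 = 221.6 mol/min; ν_U = −1, so ξ = 221.6/1 = 221.6 mol/min.
Outlet amounts (n = n₀ + ν ξ):
  U: 333.8 − 1(221.6) = 112.1
  P: 916.2 − 1(221.6) = 694.6
  Q: 0 + 1(221.6) = 221.6
  R: 0 + 1(221.6) = 221.6
Total out = 112.1 + 694.6 + 221.6 + 221.6 = 1250 mol/min.

1250 mol/min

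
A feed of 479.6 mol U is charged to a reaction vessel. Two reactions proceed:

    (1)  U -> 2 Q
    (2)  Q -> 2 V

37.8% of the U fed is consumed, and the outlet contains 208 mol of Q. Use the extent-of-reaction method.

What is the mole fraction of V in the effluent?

Conversion of U: U consumed = 1ξ₁ = 0.378 × 479.6 → ξ₁ = 181.3 mol.
Q balance: n_Q = 0 + 2ξ₁ − 1ξ₂ = 208 → ξ₂ = (2·181.3 − 208)/1 = 154.6 mol.
Outlet amounts (n = n₀ + Σ ν·ξ):
  U: 479.6 − 1(181.3) = 298.3
  Q: 0 + 2(181.3) − 1(154.6) = 208
  V: 0 + 2(154.6) = 309.2
Total out = 815.5 mol; y_V = 309.2 / 815.5 = 0.3791.

0.379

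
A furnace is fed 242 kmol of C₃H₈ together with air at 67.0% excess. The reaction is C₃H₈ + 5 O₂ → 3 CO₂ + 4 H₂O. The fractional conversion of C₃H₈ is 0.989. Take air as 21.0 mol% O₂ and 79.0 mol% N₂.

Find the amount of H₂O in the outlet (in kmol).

957 kmol

Stoichiometric O₂ = 5 × 242 = 1210 kmol; O₂ fed = 1210 × 1.670 = 2021 kmol.
N₂ fed = 2021 × 79/21 = 7602 kmol.
Fuel reacted = 0.989 × 242 → ξ = 239.3 kmol.
Outlet (n = n₀ + ν ξ):
  C₃H₈: 242 − 1(239.3) = 2.662
  O₂: 2021 − 5(239.3) = 824
  N₂: 7602 (inert)
  CO₂: 0 + 3(239.3) = 718
  H₂O: 0 + 4(239.3) = 957.4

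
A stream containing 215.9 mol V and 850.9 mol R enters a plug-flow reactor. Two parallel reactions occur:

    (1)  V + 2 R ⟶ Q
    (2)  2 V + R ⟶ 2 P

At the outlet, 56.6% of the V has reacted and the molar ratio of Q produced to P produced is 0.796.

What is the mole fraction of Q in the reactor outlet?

Conversion of V: V consumed = 0.566 × 215.9 = 122.2 mol = 1ξ₁ + 2ξ₂.
Selectivity: 1ξ₁ / (2ξ₂) = 0.796 → ξ₁ = 1.592 ξ₂.
Substitute: (1·1.592 + 2) ξ₂ = 122.2 → ξ₂ = 34.02 mol, ξ₁ = 54.16 mol.
Outlet amounts (n = n₀ + Σ ν·ξ):
  V: 215.9 − 1(54.16) − 2(34.02) = 93.7
  R: 850.9 − 2(54.16) − 1(34.02) = 708.6
  Q: 0 + 1(54.16) = 54.16
  P: 0 + 2(34.02) = 68.04
Total out = 924.5 mol; y_Q = 54.16 / 924.5 = 0.05859.

0.0586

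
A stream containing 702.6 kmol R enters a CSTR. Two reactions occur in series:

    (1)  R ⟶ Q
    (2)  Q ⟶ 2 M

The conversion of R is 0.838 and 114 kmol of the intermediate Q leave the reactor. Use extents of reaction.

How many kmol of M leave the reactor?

950 kmol

Conversion of R: R consumed = 1ξ₁ = 0.838 × 702.6 → ξ₁ = 588.8 kmol.
Q balance: n_Q = 0 + 1ξ₁ − 1ξ₂ = 114 → ξ₂ = (1·588.8 − 114)/1 = 474.8 kmol.
Outlet amounts (n = n₀ + Σ ν·ξ):
  R: 702.6 − 1(588.8) = 113.8
  Q: 0 + 1(588.8) − 1(474.8) = 114
  M: 0 + 2(474.8) = 949.6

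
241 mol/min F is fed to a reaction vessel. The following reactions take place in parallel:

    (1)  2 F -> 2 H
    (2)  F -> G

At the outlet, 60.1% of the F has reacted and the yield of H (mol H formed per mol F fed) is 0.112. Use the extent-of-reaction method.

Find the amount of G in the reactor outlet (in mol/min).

118 mol/min

Yield of H: 2ξ₁ / 241 = 0.112 → ξ₁ = 13.5 mol/min.
Conversion of F: 2ξ₁ + 1ξ₂ = 0.601 × 241 = 144.8 → ξ₂ = 117.8 mol/min.
Outlet amounts (n = n₀ + Σ ν·ξ):
  F: 241 − 2(13.5) − 1(117.8) = 96.16
  H: 0 + 2(13.5) = 26.99
  G: 0 + 1(117.8) = 117.8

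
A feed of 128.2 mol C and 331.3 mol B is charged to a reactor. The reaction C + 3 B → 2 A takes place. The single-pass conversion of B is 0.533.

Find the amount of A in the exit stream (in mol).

B reacted = 0.533 × 331.3 = 176.6 mol; ν_B = −3, so ξ = 176.6/3 = 58.86 mol.
Outlet amounts (n = n₀ + ν ξ):
  C: 128.2 − 1(58.86) = 69.34
  B: 331.3 − 3(58.86) = 154.7
  A: 0 + 2(58.86) = 117.7

118 mol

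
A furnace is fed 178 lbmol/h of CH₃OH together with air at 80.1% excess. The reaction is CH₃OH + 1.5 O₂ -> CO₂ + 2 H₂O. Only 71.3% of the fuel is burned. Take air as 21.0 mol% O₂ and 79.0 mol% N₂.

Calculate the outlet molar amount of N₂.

1810 lbmol/h

Stoichiometric O₂ = 1.5 × 178 = 267 lbmol/h; O₂ fed = 267 × 1.801 = 480.9 lbmol/h.
N₂ fed = 480.9 × 79/21 = 1809 lbmol/h.
Fuel reacted = 0.713 × 178 → ξ = 126.9 lbmol/h.
Outlet (n = n₀ + ν ξ):
  CH₃OH: 178 − 1(126.9) = 51.09
  O₂: 480.9 − 1.5(126.9) = 290.5
  N₂: 1809 (inert)
  CO₂: 0 + 1(126.9) = 126.9
  H₂O: 0 + 2(126.9) = 253.8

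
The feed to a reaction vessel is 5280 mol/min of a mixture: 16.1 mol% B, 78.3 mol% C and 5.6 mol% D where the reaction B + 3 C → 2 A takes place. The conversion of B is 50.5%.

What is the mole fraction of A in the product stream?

0.194

B reacted = 0.505 × 850.1 = 429.3 mol/min; ν_B = −1, so ξ = 429.3/1 = 429.3 mol/min.
Outlet amounts (n = n₀ + ν ξ):
  B: 850.1 − 1(429.3) = 420.8
  C: 4134 − 3(429.3) = 2846
  A: 0 + 2(429.3) = 858.6
  D: 295.7 (inert)
Total out = 4421 mol/min; y_A = 858.6 / 4421 = 0.1942.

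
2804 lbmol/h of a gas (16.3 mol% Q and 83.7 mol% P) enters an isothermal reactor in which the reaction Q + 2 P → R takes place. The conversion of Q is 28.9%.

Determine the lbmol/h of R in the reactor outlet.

132 lbmol/h

Q reacted = 0.289 × 457.1 = 132.1 lbmol/h; ν_Q = −1, so ξ = 132.1/1 = 132.1 lbmol/h.
Outlet amounts (n = n₀ + ν ξ):
  Q: 457.1 − 1(132.1) = 325
  P: 2347 − 2(132.1) = 2083
  R: 0 + 1(132.1) = 132.1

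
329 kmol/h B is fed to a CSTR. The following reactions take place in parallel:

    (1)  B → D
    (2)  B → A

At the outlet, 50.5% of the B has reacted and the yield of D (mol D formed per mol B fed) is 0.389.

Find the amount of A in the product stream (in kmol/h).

38.2 kmol/h

Yield of D: 1ξ₁ / 329 = 0.389 → ξ₁ = 128 kmol/h.
Conversion of B: 1ξ₁ + 1ξ₂ = 0.505 × 329 = 166.1 → ξ₂ = 38.16 kmol/h.
Outlet amounts (n = n₀ + Σ ν·ξ):
  B: 329 − 1(128) − 1(38.16) = 162.9
  D: 0 + 1(128) = 128
  A: 0 + 1(38.16) = 38.16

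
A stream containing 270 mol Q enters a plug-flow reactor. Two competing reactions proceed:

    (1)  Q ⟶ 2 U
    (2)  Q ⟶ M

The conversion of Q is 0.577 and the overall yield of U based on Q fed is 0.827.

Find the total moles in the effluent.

Yield of U: 2ξ₁ / 270 = 0.827 → ξ₁ = 111.6 mol.
Conversion of Q: 1ξ₁ + 1ξ₂ = 0.577 × 270 = 155.8 → ξ₂ = 44.14 mol.
Outlet amounts (n = n₀ + Σ ν·ξ):
  Q: 270 − 1(111.6) − 1(44.14) = 114.2
  U: 0 + 2(111.6) = 223.3
  M: 0 + 1(44.14) = 44.14
Total out = 114.2 + 223.3 + 44.14 = 381.6 mol.

382 mol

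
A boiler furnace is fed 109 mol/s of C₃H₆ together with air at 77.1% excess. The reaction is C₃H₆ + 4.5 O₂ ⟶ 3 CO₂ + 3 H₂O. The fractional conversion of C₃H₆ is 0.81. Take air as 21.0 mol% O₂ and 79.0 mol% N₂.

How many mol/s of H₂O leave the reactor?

265 mol/s

Stoichiometric O₂ = 4.5 × 109 = 490.5 mol/s; O₂ fed = 490.5 × 1.771 = 868.7 mol/s.
N₂ fed = 868.7 × 79/21 = 3268 mol/s.
Fuel reacted = 0.81 × 109 → ξ = 88.29 mol/s.
Outlet (n = n₀ + ν ξ):
  C₃H₆: 109 − 1(88.29) = 20.71
  O₂: 868.7 − 4.5(88.29) = 471.4
  N₂: 3268 (inert)
  CO₂: 0 + 3(88.29) = 264.9
  H₂O: 0 + 3(88.29) = 264.9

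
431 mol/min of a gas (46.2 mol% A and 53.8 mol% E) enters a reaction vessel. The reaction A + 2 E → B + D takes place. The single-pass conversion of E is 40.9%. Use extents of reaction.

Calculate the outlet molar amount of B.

47.4 mol/min

E reacted = 0.409 × 231.9 = 94.84 mol/min; ν_E = −2, so ξ = 94.84/2 = 47.42 mol/min.
Outlet amounts (n = n₀ + ν ξ):
  A: 199.1 − 1(47.42) = 151.7
  E: 231.9 − 2(47.42) = 137
  B: 0 + 1(47.42) = 47.42
  D: 0 + 1(47.42) = 47.42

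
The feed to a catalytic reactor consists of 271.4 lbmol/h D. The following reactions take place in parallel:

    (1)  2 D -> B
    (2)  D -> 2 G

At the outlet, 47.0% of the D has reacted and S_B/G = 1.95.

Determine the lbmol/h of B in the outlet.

Conversion of D: D consumed = 0.47 × 271.4 = 127.6 lbmol/h = 2ξ₁ + 1ξ₂.
Selectivity: 1ξ₁ / (2ξ₂) = 1.95 → ξ₁ = 3.9 ξ₂.
Substitute: (2·3.9 + 1) ξ₂ = 127.6 → ξ₂ = 14.5 lbmol/h, ξ₁ = 56.53 lbmol/h.
Outlet amounts (n = n₀ + Σ ν·ξ):
  D: 271.4 − 2(56.53) − 1(14.5) = 143.8
  B: 0 + 1(56.53) = 56.53
  G: 0 + 2(14.5) = 28.99

56.5 lbmol/h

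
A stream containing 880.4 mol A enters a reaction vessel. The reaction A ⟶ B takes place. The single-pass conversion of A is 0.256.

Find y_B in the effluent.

0.256

A reacted = 0.256 × 880.4 = 225.4 mol; ν_A = −1, so ξ = 225.4/1 = 225.4 mol.
Outlet amounts (n = n₀ + ν ξ):
  A: 880.4 − 1(225.4) = 655
  B: 0 + 1(225.4) = 225.4
Total out = 880.4 mol; y_B = 225.4 / 880.4 = 0.256.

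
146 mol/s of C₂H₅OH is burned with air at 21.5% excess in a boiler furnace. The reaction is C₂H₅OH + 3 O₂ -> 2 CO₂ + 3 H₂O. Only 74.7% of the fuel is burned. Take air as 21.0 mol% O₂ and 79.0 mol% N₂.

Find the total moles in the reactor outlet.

2790 mol/s

Stoichiometric O₂ = 3 × 146 = 438 mol/s; O₂ fed = 438 × 1.215 = 532.2 mol/s.
N₂ fed = 532.2 × 79/21 = 2002 mol/s.
Fuel reacted = 0.747 × 146 → ξ = 109.1 mol/s.
Outlet (n = n₀ + ν ξ):
  C₂H₅OH: 146 − 1(109.1) = 36.94
  O₂: 532.2 − 3(109.1) = 205
  N₂: 2002 (inert)
  CO₂: 0 + 2(109.1) = 218.1
  H₂O: 0 + 3(109.1) = 327.2
Total out = 36.94 + 205 + 2002 + 218.1 + 327.2 = 2789 mol/s.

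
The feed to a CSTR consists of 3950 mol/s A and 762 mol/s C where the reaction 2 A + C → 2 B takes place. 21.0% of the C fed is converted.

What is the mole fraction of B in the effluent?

C reacted = 0.21 × 762 = 160 mol/s; ν_C = −1, so ξ = 160/1 = 160 mol/s.
Outlet amounts (n = n₀ + ν ξ):
  A: 3950 − 2(160) = 3630
  C: 762 − 1(160) = 602
  B: 0 + 2(160) = 320
Total out = 4552 mol/s; y_B = 320 / 4552 = 0.07031.

0.0703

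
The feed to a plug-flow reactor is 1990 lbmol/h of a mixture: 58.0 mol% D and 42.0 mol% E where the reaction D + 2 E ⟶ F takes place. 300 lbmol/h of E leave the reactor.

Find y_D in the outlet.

For E: n = n₀ − 2ξ → 300 = 835.8 − 2ξ, giving ξ = 267.9 lbmol/h.
Outlet amounts (n = n₀ + ν ξ):
  D: 1154 − 1(267.9) = 886.3
  E: 835.8 − 2(267.9) = 300
  F: 0 + 1(267.9) = 267.9
Total out = 1454 lbmol/h; y_D = 886.3 / 1454 = 0.6095.

0.609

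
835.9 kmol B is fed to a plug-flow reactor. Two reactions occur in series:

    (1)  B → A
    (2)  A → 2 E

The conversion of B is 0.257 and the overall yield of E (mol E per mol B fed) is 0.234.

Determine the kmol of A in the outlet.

117 kmol

Conversion of B: B consumed = 1ξ₁ = 0.257 × 835.9 → ξ₁ = 214.8 kmol.
Yield of E: 2ξ₂ / 835.9 = 0.234 → ξ₂ = 97.8 kmol.
Outlet amounts (n = n₀ + Σ ν·ξ):
  B: 835.9 − 1(214.8) = 621.1
  A: 0 + 1(214.8) − 1(97.8) = 117
  E: 0 + 2(97.8) = 195.6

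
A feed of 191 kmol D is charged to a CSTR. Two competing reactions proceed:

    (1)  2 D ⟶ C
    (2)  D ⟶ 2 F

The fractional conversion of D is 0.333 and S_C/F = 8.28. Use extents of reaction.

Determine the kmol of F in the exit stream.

Conversion of D: D consumed = 0.333 × 191 = 63.6 kmol = 2ξ₁ + 1ξ₂.
Selectivity: 1ξ₁ / (2ξ₂) = 8.28 → ξ₁ = 16.56 ξ₂.
Substitute: (2·16.56 + 1) ξ₂ = 63.6 → ξ₂ = 1.864 kmol, ξ₁ = 30.87 kmol.
Outlet amounts (n = n₀ + Σ ν·ξ):
  D: 191 − 2(30.87) − 1(1.864) = 127.4
  C: 0 + 1(30.87) = 30.87
  F: 0 + 2(1.864) = 3.728

3.73 kmol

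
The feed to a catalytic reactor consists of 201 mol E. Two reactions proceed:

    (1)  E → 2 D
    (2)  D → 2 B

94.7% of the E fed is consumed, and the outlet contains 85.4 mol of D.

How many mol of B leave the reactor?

Conversion of E: E consumed = 1ξ₁ = 0.947 × 201 → ξ₁ = 190.3 mol.
D balance: n_D = 0 + 2ξ₁ − 1ξ₂ = 85.4 → ξ₂ = (2·190.3 − 85.4)/1 = 295.3 mol.
Outlet amounts (n = n₀ + Σ ν·ξ):
  E: 201 − 1(190.3) = 10.65
  D: 0 + 2(190.3) − 1(295.3) = 85.4
  B: 0 + 2(295.3) = 590.6

591 mol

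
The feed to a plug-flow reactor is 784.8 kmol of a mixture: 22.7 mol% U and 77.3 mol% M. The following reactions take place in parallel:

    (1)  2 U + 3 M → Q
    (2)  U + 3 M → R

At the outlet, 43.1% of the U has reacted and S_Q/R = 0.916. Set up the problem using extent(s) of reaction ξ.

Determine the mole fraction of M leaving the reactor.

0.746

Conversion of U: U consumed = 0.431 × 178.1 = 76.78 kmol = 2ξ₁ + 1ξ₂.
Selectivity: 1ξ₁ / (1ξ₂) = 0.916 → ξ₁ = 0.916 ξ₂.
Substitute: (2·0.916 + 1) ξ₂ = 76.78 → ξ₂ = 27.11 kmol, ξ₁ = 24.84 kmol.
Outlet amounts (n = n₀ + Σ ν·ξ):
  U: 178.1 − 2(24.84) − 1(27.11) = 101.4
  M: 606.7 − 3(24.84) − 3(27.11) = 450.8
  Q: 0 + 1(24.84) = 24.84
  R: 0 + 1(27.11) = 27.11
Total out = 604.1 kmol; y_M = 450.8 / 604.1 = 0.7462.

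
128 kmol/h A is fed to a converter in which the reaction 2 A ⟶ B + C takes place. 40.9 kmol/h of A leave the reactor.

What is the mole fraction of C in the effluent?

For A: n = n₀ − 2ξ → 40.9 = 128 − 2ξ, giving ξ = 43.55 kmol/h.
Outlet amounts (n = n₀ + ν ξ):
  A: 128 − 2(43.55) = 40.9
  B: 0 + 1(43.55) = 43.55
  C: 0 + 1(43.55) = 43.55
Total out = 128 kmol/h; y_C = 43.55 / 128 = 0.3402.

0.34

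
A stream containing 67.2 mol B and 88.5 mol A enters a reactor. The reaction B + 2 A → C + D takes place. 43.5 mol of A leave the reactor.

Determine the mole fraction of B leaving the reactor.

0.336

For A: n = n₀ − 2ξ → 43.5 = 88.5 − 2ξ, giving ξ = 22.5 mol.
Outlet amounts (n = n₀ + ν ξ):
  B: 67.2 − 1(22.5) = 44.7
  A: 88.5 − 2(22.5) = 43.5
  C: 0 + 1(22.5) = 22.5
  D: 0 + 1(22.5) = 22.5
Total out = 133.2 mol; y_B = 44.7 / 133.2 = 0.3356.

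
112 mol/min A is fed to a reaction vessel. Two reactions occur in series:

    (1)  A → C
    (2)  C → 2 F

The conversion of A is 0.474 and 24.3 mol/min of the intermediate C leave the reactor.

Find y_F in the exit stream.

0.409

Conversion of A: A consumed = 1ξ₁ = 0.474 × 112 → ξ₁ = 53.09 mol/min.
C balance: n_C = 0 + 1ξ₁ − 1ξ₂ = 24.3 → ξ₂ = (1·53.09 − 24.3)/1 = 28.79 mol/min.
Outlet amounts (n = n₀ + Σ ν·ξ):
  A: 112 − 1(53.09) = 58.91
  C: 0 + 1(53.09) − 1(28.79) = 24.3
  F: 0 + 2(28.79) = 57.58
Total out = 140.8 mol/min; y_F = 57.58 / 140.8 = 0.409.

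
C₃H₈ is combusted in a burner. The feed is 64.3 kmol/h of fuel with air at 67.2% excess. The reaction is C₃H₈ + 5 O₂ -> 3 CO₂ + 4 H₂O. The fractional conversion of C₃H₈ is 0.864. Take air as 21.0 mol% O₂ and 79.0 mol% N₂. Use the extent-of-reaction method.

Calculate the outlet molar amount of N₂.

2020 kmol/h

Stoichiometric O₂ = 5 × 64.3 = 321.5 kmol/h; O₂ fed = 321.5 × 1.672 = 537.5 kmol/h.
N₂ fed = 537.5 × 79/21 = 2022 kmol/h.
Fuel reacted = 0.864 × 64.3 → ξ = 55.56 kmol/h.
Outlet (n = n₀ + ν ξ):
  C₃H₈: 64.3 − 1(55.56) = 8.745
  O₂: 537.5 − 5(55.56) = 259.8
  N₂: 2022 (inert)
  CO₂: 0 + 3(55.56) = 166.7
  H₂O: 0 + 4(55.56) = 222.2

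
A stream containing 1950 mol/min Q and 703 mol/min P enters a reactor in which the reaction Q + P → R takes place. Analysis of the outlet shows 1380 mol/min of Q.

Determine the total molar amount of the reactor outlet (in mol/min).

2080 mol/min

For Q: n = n₀ − 1ξ → 1380 = 1950 − 1ξ, giving ξ = 570 mol/min.
Outlet amounts (n = n₀ + ν ξ):
  Q: 1950 − 1(570) = 1380
  P: 703 − 1(570) = 133
  R: 0 + 1(570) = 570
Total out = 1380 + 133 + 570 = 2083 mol/min.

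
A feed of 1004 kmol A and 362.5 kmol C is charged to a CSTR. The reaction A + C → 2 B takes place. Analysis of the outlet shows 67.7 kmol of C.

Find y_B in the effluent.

For C: n = n₀ − 1ξ → 67.7 = 362.5 − 1ξ, giving ξ = 294.8 kmol.
Outlet amounts (n = n₀ + ν ξ):
  A: 1004 − 1(294.8) = 709.2
  C: 362.5 − 1(294.8) = 67.7
  B: 0 + 2(294.8) = 589.6
Total out = 1366 kmol; y_B = 589.6 / 1366 = 0.4315.

0.431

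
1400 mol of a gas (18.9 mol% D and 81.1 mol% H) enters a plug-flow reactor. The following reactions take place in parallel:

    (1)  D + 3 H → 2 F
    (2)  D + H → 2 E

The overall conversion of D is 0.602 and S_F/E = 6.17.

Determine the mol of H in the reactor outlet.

Conversion of D: D consumed = 0.602 × 264.6 = 159.3 mol = 1ξ₁ + 1ξ₂.
Selectivity: 2ξ₁ / (2ξ₂) = 6.17 → ξ₁ = 6.17 ξ₂.
Substitute: (1·6.17 + 1) ξ₂ = 159.3 → ξ₂ = 22.22 mol, ξ₁ = 137.1 mol.
Outlet amounts (n = n₀ + Σ ν·ξ):
  D: 264.6 − 1(137.1) − 1(22.22) = 105.3
  H: 1135 − 3(137.1) − 1(22.22) = 702
  F: 0 + 2(137.1) = 274.1
  E: 0 + 2(22.22) = 44.43

702 mol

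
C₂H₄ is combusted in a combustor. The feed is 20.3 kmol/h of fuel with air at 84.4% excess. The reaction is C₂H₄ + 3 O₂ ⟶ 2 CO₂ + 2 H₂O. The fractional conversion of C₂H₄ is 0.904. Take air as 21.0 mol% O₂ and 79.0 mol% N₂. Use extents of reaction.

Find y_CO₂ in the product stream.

0.0661

Stoichiometric O₂ = 3 × 20.3 = 60.9 kmol/h; O₂ fed = 60.9 × 1.844 = 112.3 kmol/h.
N₂ fed = 112.3 × 79/21 = 422.5 kmol/h.
Fuel reacted = 0.904 × 20.3 → ξ = 18.35 kmol/h.
Outlet (n = n₀ + ν ξ):
  C₂H₄: 20.3 − 1(18.35) = 1.949
  O₂: 112.3 − 3(18.35) = 57.25
  N₂: 422.5 (inert)
  CO₂: 0 + 2(18.35) = 36.7
  H₂O: 0 + 2(18.35) = 36.7
Total out = 555.1 kmol/h; y_CO₂ = 36.7 / 555.1 = 0.06612.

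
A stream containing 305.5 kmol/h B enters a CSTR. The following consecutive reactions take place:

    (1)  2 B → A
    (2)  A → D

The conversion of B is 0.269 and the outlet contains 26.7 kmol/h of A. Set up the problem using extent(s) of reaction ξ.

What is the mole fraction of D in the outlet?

0.0544

Conversion of B: B consumed = 2ξ₁ = 0.269 × 305.5 → ξ₁ = 41.09 kmol/h.
A balance: n_A = 0 + 1ξ₁ − 1ξ₂ = 26.7 → ξ₂ = (1·41.09 − 26.7)/1 = 14.39 kmol/h.
Outlet amounts (n = n₀ + Σ ν·ξ):
  B: 305.5 − 2(41.09) = 223.3
  A: 0 + 1(41.09) − 1(14.39) = 26.7
  D: 0 + 1(14.39) = 14.39
Total out = 264.4 kmol/h; y_D = 14.39 / 264.4 = 0.05442.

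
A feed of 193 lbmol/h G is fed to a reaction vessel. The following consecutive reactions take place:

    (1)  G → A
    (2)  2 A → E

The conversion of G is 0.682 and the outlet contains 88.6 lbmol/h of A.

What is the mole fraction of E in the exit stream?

Conversion of G: G consumed = 1ξ₁ = 0.682 × 193 → ξ₁ = 131.6 lbmol/h.
A balance: n_A = 0 + 1ξ₁ − 2ξ₂ = 88.6 → ξ₂ = (1·131.6 − 88.6)/2 = 21.51 lbmol/h.
Outlet amounts (n = n₀ + Σ ν·ξ):
  G: 193 − 1(131.6) = 61.37
  A: 0 + 1(131.6) − 2(21.51) = 88.6
  E: 0 + 1(21.51) = 21.51
Total out = 171.5 lbmol/h; y_E = 21.51 / 171.5 = 0.1254.

0.125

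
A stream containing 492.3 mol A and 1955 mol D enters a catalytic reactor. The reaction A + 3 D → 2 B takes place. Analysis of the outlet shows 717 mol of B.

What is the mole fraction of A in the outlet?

For B: n = n₀ + 2ξ → 717 = 0 + 2ξ, giving ξ = 358.5 mol.
Outlet amounts (n = n₀ + ν ξ):
  A: 492.3 − 1(358.5) = 133.8
  D: 1955 − 3(358.5) = 879.5
  B: 0 + 2(358.5) = 717
Total out = 1730 mol; y_A = 133.8 / 1730 = 0.07733.

0.0773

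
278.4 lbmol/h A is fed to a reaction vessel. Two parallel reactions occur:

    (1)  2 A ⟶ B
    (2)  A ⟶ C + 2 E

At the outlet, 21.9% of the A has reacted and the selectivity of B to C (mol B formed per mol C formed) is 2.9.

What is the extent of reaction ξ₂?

ξ₂ = 8.97 lbmol/h

Conversion of A: A consumed = 0.219 × 278.4 = 60.97 lbmol/h = 2ξ₁ + 1ξ₂.
Selectivity: 1ξ₁ / (1ξ₂) = 2.9 → ξ₁ = 2.9 ξ₂.
Substitute: (2·2.9 + 1) ξ₂ = 60.97 → ξ₂ = 8.966 lbmol/h, ξ₁ = 26 lbmol/h.
Outlet amounts (n = n₀ + Σ ν·ξ):
  A: 278.4 − 2(26) − 1(8.966) = 217.4
  B: 0 + 1(26) = 26
  C: 0 + 1(8.966) = 8.966
  E: 0 + 2(8.966) = 17.93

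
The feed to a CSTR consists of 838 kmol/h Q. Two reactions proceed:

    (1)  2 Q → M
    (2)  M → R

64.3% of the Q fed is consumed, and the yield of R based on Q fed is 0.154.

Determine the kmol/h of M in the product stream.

Conversion of Q: Q consumed = 2ξ₁ = 0.643 × 838 → ξ₁ = 269.4 kmol/h.
Yield of R: 1ξ₂ / 838 = 0.154 → ξ₂ = 129.1 kmol/h.
Outlet amounts (n = n₀ + Σ ν·ξ):
  Q: 838 − 2(269.4) = 299.2
  M: 0 + 1(269.4) − 1(129.1) = 140.4
  R: 0 + 1(129.1) = 129.1

140 kmol/h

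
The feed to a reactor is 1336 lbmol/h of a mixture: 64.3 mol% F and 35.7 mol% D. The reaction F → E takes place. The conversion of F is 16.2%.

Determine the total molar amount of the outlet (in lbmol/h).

F reacted = 0.162 × 859 = 139.2 lbmol/h; ν_F = −1, so ξ = 139.2/1 = 139.2 lbmol/h.
Outlet amounts (n = n₀ + ν ξ):
  F: 859 − 1(139.2) = 719.9
  E: 0 + 1(139.2) = 139.2
  D: 477 (inert)
Total out = 719.9 + 139.2 + 477 = 1336 lbmol/h.

1340 lbmol/h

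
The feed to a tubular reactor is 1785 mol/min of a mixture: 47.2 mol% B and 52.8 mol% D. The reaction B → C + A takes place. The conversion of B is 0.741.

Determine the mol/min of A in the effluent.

B reacted = 0.741 × 842.5 = 624.3 mol/min; ν_B = −1, so ξ = 624.3/1 = 624.3 mol/min.
Outlet amounts (n = n₀ + ν ξ):
  B: 842.5 − 1(624.3) = 218.2
  C: 0 + 1(624.3) = 624.3
  A: 0 + 1(624.3) = 624.3
  D: 942.5 (inert)

624 mol/min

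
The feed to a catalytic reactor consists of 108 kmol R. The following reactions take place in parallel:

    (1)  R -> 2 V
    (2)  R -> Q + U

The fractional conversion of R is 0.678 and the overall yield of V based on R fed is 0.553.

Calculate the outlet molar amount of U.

43.4 kmol

Yield of V: 2ξ₁ / 108 = 0.553 → ξ₁ = 29.86 kmol.
Conversion of R: 1ξ₁ + 1ξ₂ = 0.678 × 108 = 73.22 → ξ₂ = 43.36 kmol.
Outlet amounts (n = n₀ + Σ ν·ξ):
  R: 108 − 1(29.86) − 1(43.36) = 34.78
  V: 0 + 2(29.86) = 59.72
  Q: 0 + 1(43.36) = 43.36
  U: 0 + 1(43.36) = 43.36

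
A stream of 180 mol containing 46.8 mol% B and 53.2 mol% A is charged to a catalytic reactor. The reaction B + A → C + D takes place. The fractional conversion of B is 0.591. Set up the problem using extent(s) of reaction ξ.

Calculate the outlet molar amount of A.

B reacted = 0.591 × 84.24 = 49.79 mol; ν_B = −1, so ξ = 49.79/1 = 49.79 mol.
Outlet amounts (n = n₀ + ν ξ):
  B: 84.24 − 1(49.79) = 34.45
  A: 95.76 − 1(49.79) = 45.97
  C: 0 + 1(49.79) = 49.79
  D: 0 + 1(49.79) = 49.79

46 mol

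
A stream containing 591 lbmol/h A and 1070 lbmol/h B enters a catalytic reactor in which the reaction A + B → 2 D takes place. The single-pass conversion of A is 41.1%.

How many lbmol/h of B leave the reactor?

A reacted = 0.411 × 591 = 242.9 lbmol/h; ν_A = −1, so ξ = 242.9/1 = 242.9 lbmol/h.
Outlet amounts (n = n₀ + ν ξ):
  A: 591 − 1(242.9) = 348.1
  B: 1070 − 1(242.9) = 827.1
  D: 0 + 2(242.9) = 485.8

827 lbmol/h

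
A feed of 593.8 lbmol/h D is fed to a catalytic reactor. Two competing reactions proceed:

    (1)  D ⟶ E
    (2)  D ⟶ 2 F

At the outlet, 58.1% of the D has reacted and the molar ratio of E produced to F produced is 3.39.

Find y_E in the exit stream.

0.471

Conversion of D: D consumed = 0.581 × 593.8 = 345 lbmol/h = 1ξ₁ + 1ξ₂.
Selectivity: 1ξ₁ / (2ξ₂) = 3.39 → ξ₁ = 6.78 ξ₂.
Substitute: (1·6.78 + 1) ξ₂ = 345 → ξ₂ = 44.34 lbmol/h, ξ₁ = 300.7 lbmol/h.
Outlet amounts (n = n₀ + Σ ν·ξ):
  D: 593.8 − 1(300.7) − 1(44.34) = 248.8
  E: 0 + 1(300.7) = 300.7
  F: 0 + 2(44.34) = 88.69
Total out = 638.1 lbmol/h; y_E = 300.7 / 638.1 = 0.4711.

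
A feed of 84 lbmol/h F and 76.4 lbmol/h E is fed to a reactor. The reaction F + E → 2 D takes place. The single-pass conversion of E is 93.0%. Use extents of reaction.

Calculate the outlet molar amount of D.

142 lbmol/h

E reacted = 0.93 × 76.4 = 71.05 lbmol/h; ν_E = −1, so ξ = 71.05/1 = 71.05 lbmol/h.
Outlet amounts (n = n₀ + ν ξ):
  F: 84 − 1(71.05) = 12.95
  E: 76.4 − 1(71.05) = 5.348
  D: 0 + 2(71.05) = 142.1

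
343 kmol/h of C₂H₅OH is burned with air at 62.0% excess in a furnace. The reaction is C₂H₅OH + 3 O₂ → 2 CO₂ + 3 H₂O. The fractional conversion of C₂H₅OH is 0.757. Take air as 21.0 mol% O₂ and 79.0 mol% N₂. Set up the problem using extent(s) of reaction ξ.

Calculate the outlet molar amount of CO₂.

519 kmol/h

Stoichiometric O₂ = 3 × 343 = 1029 kmol/h; O₂ fed = 1029 × 1.620 = 1667 kmol/h.
N₂ fed = 1667 × 79/21 = 6271 kmol/h.
Fuel reacted = 0.757 × 343 → ξ = 259.7 kmol/h.
Outlet (n = n₀ + ν ξ):
  C₂H₅OH: 343 − 1(259.7) = 83.35
  O₂: 1667 − 3(259.7) = 888
  N₂: 6271 (inert)
  CO₂: 0 + 2(259.7) = 519.3
  H₂O: 0 + 3(259.7) = 779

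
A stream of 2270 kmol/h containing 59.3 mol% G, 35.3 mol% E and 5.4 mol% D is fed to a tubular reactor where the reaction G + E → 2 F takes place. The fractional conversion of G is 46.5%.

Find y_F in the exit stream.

0.551

G reacted = 0.465 × 1346 = 625.9 kmol/h; ν_G = −1, so ξ = 625.9/1 = 625.9 kmol/h.
Outlet amounts (n = n₀ + ν ξ):
  G: 1346 − 1(625.9) = 720.2
  E: 801.3 − 1(625.9) = 175.4
  F: 0 + 2(625.9) = 1252
  D: 122.6 (inert)
Total out = 2270 kmol/h; y_F = 1252 / 2270 = 0.5515.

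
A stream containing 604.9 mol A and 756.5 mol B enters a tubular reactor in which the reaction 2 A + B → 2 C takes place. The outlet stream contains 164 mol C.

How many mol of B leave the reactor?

For C: n = n₀ + 2ξ → 164 = 0 + 2ξ, giving ξ = 82 mol.
Outlet amounts (n = n₀ + ν ξ):
  A: 604.9 − 2(82) = 440.9
  B: 756.5 − 1(82) = 674.5
  C: 0 + 2(82) = 164

674 mol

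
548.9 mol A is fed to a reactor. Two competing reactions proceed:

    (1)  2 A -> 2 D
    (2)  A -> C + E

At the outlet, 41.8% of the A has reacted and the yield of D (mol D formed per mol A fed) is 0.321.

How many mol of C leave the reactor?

53.2 mol

Yield of D: 2ξ₁ / 548.9 = 0.321 → ξ₁ = 88.1 mol.
Conversion of A: 2ξ₁ + 1ξ₂ = 0.418 × 548.9 = 229.4 → ξ₂ = 53.24 mol.
Outlet amounts (n = n₀ + Σ ν·ξ):
  A: 548.9 − 2(88.1) − 1(53.24) = 319.5
  D: 0 + 2(88.1) = 176.2
  C: 0 + 1(53.24) = 53.24
  E: 0 + 1(53.24) = 53.24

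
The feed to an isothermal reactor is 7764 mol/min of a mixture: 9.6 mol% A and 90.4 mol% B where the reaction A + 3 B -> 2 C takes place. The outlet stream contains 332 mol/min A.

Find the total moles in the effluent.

For A: n = n₀ − 1ξ → 332 = 745.3 − 1ξ, giving ξ = 413.3 mol/min.
Outlet amounts (n = n₀ + ν ξ):
  A: 745.3 − 1(413.3) = 332
  B: 7019 − 3(413.3) = 5779
  C: 0 + 2(413.3) = 826.7
Total out = 332 + 5779 + 826.7 = 6937 mol/min.

6940 mol/min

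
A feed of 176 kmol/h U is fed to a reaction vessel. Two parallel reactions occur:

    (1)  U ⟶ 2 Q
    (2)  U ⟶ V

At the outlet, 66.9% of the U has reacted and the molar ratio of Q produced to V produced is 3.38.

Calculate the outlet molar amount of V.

Conversion of U: U consumed = 0.669 × 176 = 117.7 kmol/h = 1ξ₁ + 1ξ₂.
Selectivity: 2ξ₁ / (1ξ₂) = 3.38 → ξ₁ = 1.69 ξ₂.
Substitute: (1·1.69 + 1) ξ₂ = 117.7 → ξ₂ = 43.77 kmol/h, ξ₁ = 73.97 kmol/h.
Outlet amounts (n = n₀ + Σ ν·ξ):
  U: 176 − 1(73.97) − 1(43.77) = 58.26
  Q: 0 + 2(73.97) = 147.9
  V: 0 + 1(43.77) = 43.77

43.8 kmol/h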